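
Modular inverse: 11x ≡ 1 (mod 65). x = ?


Use the extended Euclidean algorithm to write 1 = 11·s + 65·t; then s mod 65 is the inverse.
Euclidean algorithm:
  11 = 0·65 + 11
  65 = 5·11 + 10
  11 = 1·10 + 1
  10 = 10·1 + 0
gcd(11,65) = 1
Back-substitution gives: 11·(6) + 65·(-1) = 1
So 11⁻¹ ≡ 6 ≡ 6 (mod 65)
Check: 11 × 6 = 66 ≡ 1 (mod 65) ✓

11⁻¹ ≡ 6 (mod 65)


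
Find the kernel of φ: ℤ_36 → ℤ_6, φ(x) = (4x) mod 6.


Kernel = preimage of identity
ker(φ) = {x ∈ ℤ_36 : 4x ≡ 0 (mod 6)}. Since 6 | 36, φ is well-defined. The kernel is the cyclic subgroup ⟨3⟩ of ℤ_36 (order 12), i.e. {0, 3, 6, 9, 12, 15, 18, 21, 24, 27, 30, 33}

ker(φ) = {0, 3, 6, 9, 12, 15, 18, 21, 24, 27, 30, 33}


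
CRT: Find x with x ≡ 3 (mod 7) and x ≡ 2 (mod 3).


m₁ = 7, m₂ = 3, gcd = 1, so CRT applies. M = m₁·m₂ = 21
Let M₁ = M/m₁ = 3, M₂ = M/m₂ = 7
Find y₁ ≡ M₁⁻¹ (mod m₁): 3⁻¹ ≡ 5 (mod 7)
Find y₂ ≡ M₂⁻¹ (mod m₂): 7⁻¹ ≡ 1 (mod 3)
x = a₁·M₁·y₁ + a₂·M₂·y₂ = 3·3·5 + 2·7·1 = 59
Reduce mod 21: x ≡ 17
Check: 17 mod 7 = 3 ✓, 17 mod 3 = 2 ✓

x ≡ 17 (mod 21)


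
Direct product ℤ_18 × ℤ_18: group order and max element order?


|ℤ_18 × ℤ_18| = 18 × 18 = 324
Max element order = lcm(18,18) = 18
Cyclic? No (gcd=18)

|ℤ_18×ℤ_18| = 324, max element order = 18


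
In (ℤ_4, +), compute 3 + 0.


Operation: addition mod 4
3 + 0 = (a + b) mod 4 with a = 3, b = 0

3 + 0 = 3


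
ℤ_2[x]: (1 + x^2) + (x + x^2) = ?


Add coefficients mod 2:
x^0: 1 + 0 = 1 (mod 2)
x^1: 0 + 1 = 1 (mod 2)
x^2: 1 + 1 = 0 (mod 2)
Result: 1 + x

f + g = 1 + x


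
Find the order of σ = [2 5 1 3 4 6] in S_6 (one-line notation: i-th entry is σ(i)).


Cycle decomposition: (1 2 5 4 3)
Cycle lengths: 5
Order = lcm(5) = 5

ord(σ) = 5


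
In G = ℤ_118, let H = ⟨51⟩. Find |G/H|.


|⟨51⟩| = n / gcd(51, 118) = 118 / 1 = 118
H is normal (ℤ_118 is abelian).
|G/H| = |G| / |H| = 118 / 118 = 1

|G/H| = 1


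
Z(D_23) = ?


Z(G) = {g ∈ G | gx = xg for all x ∈ G}
For odd n, Z(D_n) = {e}: no nontrivial rotation commutes with all reflections

Z(D_23) = {e}


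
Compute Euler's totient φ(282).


Factor n: 282 = 2 × 3 × 47
φ(n) = n · ∏(1 - 1/p) over distinct primes p | n
φ(282) = 282 · (1 - 1/2) · (1 - 1/3) · (1 - 1/47) = 92

φ(282) = 92


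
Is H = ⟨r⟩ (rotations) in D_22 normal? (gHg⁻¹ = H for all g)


H = ⟨r⟩ (rotations) in D_22
The rotation subgroup ⟨r⟩ has index 2 in D_22, so it is normal

Yes, normal subgroup


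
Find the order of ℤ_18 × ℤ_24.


|A × B| = |A| · |B|
|ℤ_18 × ℤ_24| = 18 × 24 = 432

|ℤ_18 × ℤ_24| = 432


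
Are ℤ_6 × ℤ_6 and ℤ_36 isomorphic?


Comparing ℤ_6 × ℤ_6 and ℤ_36:
gcd(6,6) = 6 ≠ 1. Max element order in ℤ_6×ℤ_6 is lcm(6,6) = 6 < 36, so it has no element of order 36

No, ℤ_6 × ℤ_6 ≇ ℤ_36


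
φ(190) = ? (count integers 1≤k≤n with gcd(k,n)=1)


Factor n: 190 = 2 × 5 × 19
φ(n) = n · ∏(1 - 1/p) over distinct primes p | n
φ(190) = 190 · (1 - 1/2) · (1 - 1/5) · (1 - 1/19) = 72

φ(190) = 72


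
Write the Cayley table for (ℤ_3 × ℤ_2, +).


Elements: {(0,0), (0,1), (1,0), (1,1), (2,0), (2,1)}
Operation: componentwise addition mod (3, 2)
Entry (a, b) = ((a₁+b₁) mod 3, (a₂+b₂) mod 2)

Cayley table:
      | (0,0) | (0,1) | (1,0) | (1,1) | (2,0) | (2,1)
(0,0) | (0,0) | (0,1) | (1,0) | (1,1) | (2,0) | (2,1)
(0,1) | (0,1) | (0,0) | (1,1) | (1,0) | (2,1) | (2,0)
(1,0) | (1,0) | (1,1) | (2,0) | (2,1) | (0,0) | (0,1)
(1,1) | (1,1) | (1,0) | (2,1) | (2,0) | (0,1) | (0,0)
(2,0) | (2,0) | (2,1) | (0,0) | (0,1) | (1,0) | (1,1)
(2,1) | (2,1) | (2,0) | (0,1) | (0,0) | (1,1) | (1,0)


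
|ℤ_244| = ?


ℤ_n has n elements.

|ℤ_244| = 244


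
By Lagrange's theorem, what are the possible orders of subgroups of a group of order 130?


Lagrange's theorem: |H| divides |G|
|G| = 130
Divisors of 130: 1, 2, 5, 10, 13, 26, 65, 130

Possible subgroup orders: {1, 2, 5, 10, 13, 26, 65, 130}


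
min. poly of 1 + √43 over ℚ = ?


Let α = 1 + √43. Then α - 1 = √43, so (α - 1)² = 43, giving α² - 2α - 42 = 0. Degree 2 and α ∉ ℚ, so this is the minimal polynomial.

Minimal polynomial: x² - 2x - 42


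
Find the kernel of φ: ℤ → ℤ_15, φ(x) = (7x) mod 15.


Kernel = preimage of identity
ker(φ) = {x ∈ ℤ : 7x ≡ 0 (mod 15)}. gcd(7,15) = 1, so 7x ≡ 0 (mod 15) ⟺ x ≡ 0 (mod 15/1 = 15). Hence ker(φ) = 15ℤ

ker(φ) = 15ℤ


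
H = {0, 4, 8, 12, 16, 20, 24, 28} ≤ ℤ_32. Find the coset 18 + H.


18 + H = {18 + h (mod 32) : h ∈ H}
18+0=18, 18+4=22, 18+8=26, 18+12=30, 18+16=2, 18+20=6, 18+24=10, 18+28=14
18 + H = {2, 6, 10, 14, 18, 22, 26, 30} = 2 + H

18 + H = {2, 6, 10, 14, 18, 22, 26, 30}


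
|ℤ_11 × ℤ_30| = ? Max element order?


|ℤ_11 × ℤ_30| = 11 × 30 = 330
Max element order = lcm(11,30) = 330
Cyclic? Yes (gcd=1)

|ℤ_11×ℤ_30| = 330, max element order = 330


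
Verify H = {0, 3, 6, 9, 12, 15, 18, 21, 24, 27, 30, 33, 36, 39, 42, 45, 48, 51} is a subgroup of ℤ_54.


Subgroup test for H = {0, 3, 6, 9, 12, 15, 18, 21, 24, 27, 30, 33, 36, 39, 42, 45, 48, 51} in (ℤ_54, +):
(1) 0 ∈ H? Yes
(2) Closure: for all a,b ∈ H, (a+b) mod 54 ∈ H? Yes
(3) Inverses: for all a ∈ H, -a mod 54 ∈ H? Yes

Yes, H is a subgroup of ℤ_54


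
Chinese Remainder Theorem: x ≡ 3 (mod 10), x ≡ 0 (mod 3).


m₁ = 10, m₂ = 3, gcd = 1, so CRT applies. M = m₁·m₂ = 30
Let M₁ = M/m₁ = 3, M₂ = M/m₂ = 10
Find y₁ ≡ M₁⁻¹ (mod m₁): 3⁻¹ ≡ 7 (mod 10)
Find y₂ ≡ M₂⁻¹ (mod m₂): 10⁻¹ ≡ 1 (mod 3)
x = a₁·M₁·y₁ + a₂·M₂·y₂ = 3·3·7 + 0·10·1 = 63
Reduce mod 30: x ≡ 3
Check: 3 mod 10 = 3 ✓, 3 mod 3 = 0 ✓

x ≡ 3 (mod 30)


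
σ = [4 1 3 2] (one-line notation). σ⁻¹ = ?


To find σ⁻¹, swap domain and range:
σ(1) = 4 → σ⁻¹(4) = 1
σ(2) = 1 → σ⁻¹(1) = 2
σ(3) = 3 → σ⁻¹(3) = 3
σ(4) = 2 → σ⁻¹(2) = 4

σ⁻¹ = [2 4 3 1]


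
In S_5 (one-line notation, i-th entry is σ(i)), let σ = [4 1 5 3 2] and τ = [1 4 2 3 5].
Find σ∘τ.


σ∘τ: apply τ first, then σ
1 →τ 1 →σ 4
2 →τ 4 →σ 3
3 →τ 2 →σ 1
4 →τ 3 →σ 5
5 →τ 5 →σ 2

σ∘τ = [4 3 1 5 2]


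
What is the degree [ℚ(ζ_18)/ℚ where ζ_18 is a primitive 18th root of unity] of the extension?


[ℚ(ζ_n):ℚ] = deg Φ_n(x) = φ(n). Here φ(18) = 6

[ℚ(ζ_18)/ℚ where ζ_18 is a primitive 18th root of unity] = 6


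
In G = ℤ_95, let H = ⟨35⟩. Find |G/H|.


|⟨35⟩| = n / gcd(35, 95) = 95 / 5 = 19
H is normal (ℤ_95 is abelian).
|G/H| = |G| / |H| = 95 / 19 = 5

|G/H| = 5


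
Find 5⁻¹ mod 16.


Use the extended Euclidean algorithm to write 1 = 5·s + 16·t; then s mod 16 is the inverse.
Euclidean algorithm:
  5 = 0·16 + 5
  16 = 3·5 + 1
  5 = 5·1 + 0
gcd(5,16) = 1
Back-substitution gives: 5·(-3) + 16·(1) = 1
So 5⁻¹ ≡ -3 ≡ 13 (mod 16)
Check: 5 × 13 = 65 ≡ 1 (mod 16) ✓

5⁻¹ ≡ 13 (mod 16)


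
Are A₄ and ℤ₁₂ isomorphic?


Comparing A₄ and ℤ₁₂:
A₄ is non-abelian, ℤ₁₂ is abelian

No, A₄ ≇ ℤ₁₂


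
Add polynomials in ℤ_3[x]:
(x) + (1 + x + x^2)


Add coefficients mod 3:
x^0: 0 + 1 = 1 (mod 3)
x^1: 1 + 1 = 2 (mod 3)
x^2: 0 + 1 = 1 (mod 3)
Result: 1 + 2x + x^2

f + g = 1 + 2x + x^2


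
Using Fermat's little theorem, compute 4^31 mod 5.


Fermat's little theorem: if p is prime and gcd(a,p)=1, then a^(p-1) ≡ 1 (mod p)
p = 5 is prime, gcd(4,5) = 1
Reduce exponent: 31 mod 4 = 3
So 4^31 ≡ 4^3 (mod 5)
4^3 mod 5 = 4

4^31 ≡ 4 (mod 5)


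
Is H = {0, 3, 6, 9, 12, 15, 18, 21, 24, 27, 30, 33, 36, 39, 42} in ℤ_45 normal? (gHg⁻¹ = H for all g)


H = {0, 3, 6, 9, 12, 15, 18, 21, 24, 27, 30, 33, 36, 39, 42} in ℤ_45
ℤ_45 is abelian; every subgroup of an abelian group is normal

Yes, normal subgroup


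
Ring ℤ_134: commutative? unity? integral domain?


ℤ_134 is a commutative ring with unity 1; 134 = 2×67 is composite, so 2·67 ≡ 0 gives zero divisors (not an integral domain)
Commutative: Yes
Integral domain: No
Has unity: Yes

ℤ_134: Commutative=Yes, Unity=Yes


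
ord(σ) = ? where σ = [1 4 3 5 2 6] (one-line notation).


Cycle decomposition: (2 4 5)
Cycle lengths: 3
Order = lcm(3) = 3

ord(σ) = 3


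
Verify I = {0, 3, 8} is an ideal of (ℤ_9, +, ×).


Check ideal conditions for I = {0, 3, 8} in ℤ_9:
(1) I is an additive subgroup? No
(2) For r ∈ ℤ_9 and a ∈ I: r·a ∈ I? No  [counterexample: r=2, a=3, r·a mod 9 = 6 ∉ I]

No, I is not an ideal of ℤ_9


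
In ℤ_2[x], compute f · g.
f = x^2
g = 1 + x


Expand and collect like terms; reduce coefficients mod 2:
x^0: 0·1 = 0 ≡ 0 (mod 2)
x^1: 0·1 + 0·1 = 0 ≡ 0 (mod 2)
x^2: 0·1 + 1·1 = 1 ≡ 1 (mod 2)
x^3: 1·1 = 1 ≡ 1 (mod 2)
Result: x^2 + x^3

f · g = x^2 + x^3


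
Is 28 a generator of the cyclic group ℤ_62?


g generates ℤ_n iff gcd(g, n) = 1
gcd(28, 62) = 2
Since gcd = 2 ≠ 1, ⟨28⟩ has order 31 < 62, so 28 is not a generator.

No, 28 does not generate ℤ_62


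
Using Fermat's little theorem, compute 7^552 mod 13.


Fermat's little theorem: if p is prime and gcd(a,p)=1, then a^(p-1) ≡ 1 (mod p)
p = 13 is prime, gcd(7,13) = 1
Reduce exponent: 552 mod 12 = 0
So 7^552 ≡ 7^0 (mod 13)
7^0 = 1

7^552 ≡ 1 (mod 13)


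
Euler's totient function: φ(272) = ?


Factor n: 272 = 2^4 × 17
φ(n) = n · ∏(1 - 1/p) over distinct primes p | n
φ(272) = 272 · (1 - 1/2) · (1 - 1/17) = 128

φ(272) = 128


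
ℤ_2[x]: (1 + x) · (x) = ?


Expand and collect like terms; reduce coefficients mod 2:
x^0: 1·0 = 0 ≡ 0 (mod 2)
x^1: 1·1 + 1·0 = 1 ≡ 1 (mod 2)
x^2: 1·1 = 1 ≡ 1 (mod 2)
Result: x + x^2

f · g = x + x^2


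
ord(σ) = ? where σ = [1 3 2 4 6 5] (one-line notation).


Cycle decomposition: (2 3) (5 6)
Cycle lengths: 2, 2
Order = lcm(2, 2) = 2

ord(σ) = 2


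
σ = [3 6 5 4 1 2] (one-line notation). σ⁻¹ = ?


To find σ⁻¹, swap domain and range:
σ(1) = 3 → σ⁻¹(3) = 1
σ(2) = 6 → σ⁻¹(6) = 2
σ(3) = 5 → σ⁻¹(5) = 3
σ(4) = 4 → σ⁻¹(4) = 4
σ(5) = 1 → σ⁻¹(1) = 5
σ(6) = 2 → σ⁻¹(2) = 6

σ⁻¹ = [5 6 1 4 3 2]


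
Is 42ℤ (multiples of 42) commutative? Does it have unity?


42ℤ is a commutative ring under +,× but has no multiplicative identity (1 ∉ 42ℤ); it has no zero divisors, but without unity it is not an integral domain
Commutative: Yes
Integral domain: No
Has unity: No

42ℤ (multiples of 42): Commutative=Yes, Unity=No


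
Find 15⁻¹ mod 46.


Use the extended Euclidean algorithm to write 1 = 15·s + 46·t; then s mod 46 is the inverse.
Euclidean algorithm:
  15 = 0·46 + 15
  46 = 3·15 + 1
  15 = 15·1 + 0
gcd(15,46) = 1
Back-substitution gives: 15·(-3) + 46·(1) = 1
So 15⁻¹ ≡ -3 ≡ 43 (mod 46)
Check: 15 × 43 = 645 ≡ 1 (mod 46) ✓

15⁻¹ ≡ 43 (mod 46)


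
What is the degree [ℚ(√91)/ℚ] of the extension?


√91 has minimal polynomial x² - 91 (irreducible over ℚ since 91 is squarefree)

[ℚ(√91)/ℚ] = 2


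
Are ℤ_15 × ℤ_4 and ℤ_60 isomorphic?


Comparing ℤ_15 × ℤ_4 and ℤ_60:
gcd(15,4) = 1, so ℤ_15 × ℤ_4 ≅ ℤ_60 (CRT)

Yes, ℤ_15 × ℤ_4 ≅ ℤ_60


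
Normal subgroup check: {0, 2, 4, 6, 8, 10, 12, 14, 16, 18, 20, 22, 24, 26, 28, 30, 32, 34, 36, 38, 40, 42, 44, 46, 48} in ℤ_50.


H = {0, 2, 4, 6, 8, 10, 12, 14, 16, 18, 20, 22, 24, 26, 28, 30, 32, 34, 36, 38, 40, 42, 44, 46, 48} in ℤ_50
ℤ_50 is abelian; every subgroup of an abelian group is normal

Yes, normal subgroup


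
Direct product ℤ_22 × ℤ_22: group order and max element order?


|ℤ_22 × ℤ_22| = 22 × 22 = 484
Max element order = lcm(22,22) = 22
Cyclic? No (gcd=22)

|ℤ_22×ℤ_22| = 484, max element order = 22


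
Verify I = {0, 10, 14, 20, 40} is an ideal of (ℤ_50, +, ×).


Check ideal conditions for I = {0, 10, 14, 20, 40} in ℤ_50:
(1) I is an additive subgroup? No
(2) For r ∈ ℤ_50 and a ∈ I: r·a ∈ I? No  [counterexample: r=2, a=14, r·a mod 50 = 28 ∉ I]

No, I is not an ideal of ℤ_50


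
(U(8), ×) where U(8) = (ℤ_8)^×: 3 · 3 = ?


Operation: multiplication mod 8
3 · 3 = (a × b) mod 8 with a = 3, b = 3

3 · 3 = 1


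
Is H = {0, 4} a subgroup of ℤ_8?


Subgroup test for H = {0, 4} in (ℤ_8, +):
(1) 0 ∈ H? Yes
(2) Closure: for all a,b ∈ H, (a+b) mod 8 ∈ H? Yes
(3) Inverses: for all a ∈ H, -a mod 8 ∈ H? Yes

Yes, H is a subgroup of ℤ_8


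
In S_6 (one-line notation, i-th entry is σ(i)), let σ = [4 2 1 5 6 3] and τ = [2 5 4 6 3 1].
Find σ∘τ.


σ∘τ: apply τ first, then σ
1 →τ 2 →σ 2
2 →τ 5 →σ 6
3 →τ 4 →σ 5
4 →τ 6 →σ 3
5 →τ 3 →σ 1
6 →τ 1 →σ 4

σ∘τ = [2 6 5 3 1 4]


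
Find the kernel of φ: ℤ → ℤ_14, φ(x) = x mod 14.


Kernel = preimage of identity
ker(φ) = {x ∈ ℤ : x ≡ 0 (mod 14)} = 14ℤ = {0, ±14, ±28, ...}

ker(φ) = 14ℤ


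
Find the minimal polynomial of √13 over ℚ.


√13 satisfies x² - 13 = 0, irreducible over ℚ since 13 is squarefree

Minimal polynomial: x² - 13


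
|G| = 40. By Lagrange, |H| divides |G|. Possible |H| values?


Lagrange's theorem: |H| divides |G|
|G| = 40
Divisors of 40: 1, 2, 4, 5, 8, 10, 20, 40

Possible subgroup orders: {1, 2, 4, 5, 8, 10, 20, 40}


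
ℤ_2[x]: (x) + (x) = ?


Add coefficients mod 2:
x^0: 0 + 0 = 0 (mod 2)
x^1: 1 + 1 = 0 (mod 2)
Result: 0

f + g = 0


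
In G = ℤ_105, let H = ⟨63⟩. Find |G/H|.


|⟨63⟩| = n / gcd(63, 105) = 105 / 21 = 5
H is normal (ℤ_105 is abelian).
|G/H| = |G| / |H| = 105 / 5 = 21

|G/H| = 21


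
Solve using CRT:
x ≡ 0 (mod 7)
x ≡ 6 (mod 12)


m₁ = 7, m₂ = 12, gcd = 1, so CRT applies. M = m₁·m₂ = 84
Let M₁ = M/m₁ = 12, M₂ = M/m₂ = 7
Find y₁ ≡ M₁⁻¹ (mod m₁): 12⁻¹ ≡ 3 (mod 7)
Find y₂ ≡ M₂⁻¹ (mod m₂): 7⁻¹ ≡ 7 (mod 12)
x = a₁·M₁·y₁ + a₂·M₂·y₂ = 0·12·3 + 6·7·7 = 294
Reduce mod 84: x ≡ 42
Check: 42 mod 7 = 0 ✓, 42 mod 12 = 6 ✓

x ≡ 42 (mod 84)


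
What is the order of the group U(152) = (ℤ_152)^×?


U(n) is the group of units mod n; |U(n)| = φ(n)
|U(152)| = φ(152) = 72

|U(152) = (ℤ_152)^×| = 72


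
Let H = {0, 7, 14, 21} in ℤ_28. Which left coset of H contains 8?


8 + H = {8 + h (mod 28) : h ∈ H}
8+0=8, 8+7=15, 8+14=22, 8+21=1
8 + H = {1, 8, 15, 22} = 1 + H

8 + H = {1, 8, 15, 22}


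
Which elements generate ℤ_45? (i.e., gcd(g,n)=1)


g generates ℤ_n iff gcd(g,n) = 1
Prime factors of 45: 3, 5
Generators are g ∈ {1,...,44} not divisible by any of these primes.
Generators: {1, 2, 4, 7, 8, 11, 13, 14, 16, 17, 19, 22, 23, 26, 28, 29, 31, 32, 34, 37, 38, 41, 43, 44}
Number of generators = φ(45) = 24

Generators of ℤ_45 = {1, 2, 4, 7, 8, 11, 13, 14, 16, 17, 19, 22, 23, 26, 28, 29, 31, 32, 34, 37, 38, 41, 43, 44}


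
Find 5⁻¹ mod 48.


Use the extended Euclidean algorithm to write 1 = 5·s + 48·t; then s mod 48 is the inverse.
Euclidean algorithm:
  5 = 0·48 + 5
  48 = 9·5 + 3
  5 = 1·3 + 2
  3 = 1·2 + 1
  2 = 2·1 + 0
gcd(5,48) = 1
Back-substitution gives: 5·(-19) + 48·(2) = 1
So 5⁻¹ ≡ -19 ≡ 29 (mod 48)
Check: 5 × 29 = 145 ≡ 1 (mod 48) ✓

5⁻¹ ≡ 29 (mod 48)


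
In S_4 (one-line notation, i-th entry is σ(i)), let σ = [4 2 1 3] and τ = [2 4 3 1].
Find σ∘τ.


σ∘τ: apply τ first, then σ
1 →τ 2 →σ 2
2 →τ 4 →σ 3
3 →τ 3 →σ 1
4 →τ 1 →σ 4

σ∘τ = [2 3 1 4]


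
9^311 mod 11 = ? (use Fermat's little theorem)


Fermat's little theorem: if p is prime and gcd(a,p)=1, then a^(p-1) ≡ 1 (mod p)
p = 11 is prime, gcd(9,11) = 1
Reduce exponent: 311 mod 10 = 1
So 9^311 ≡ 9^1 (mod 11)
9^1 mod 11 = 9

9^311 ≡ 9 (mod 11)


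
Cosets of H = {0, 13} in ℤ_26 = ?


H = {0, 13}, |H| = 2
Number of cosets = |G|/|H| = 26/2 = 13
0 + H = {0, 13}
1 + H = {1, 14}
2 + H = {2, 15}
3 + H = {3, 16}
4 + H = {4, 17}
5 + H = {5, 18}
6 + H = {6, 19}
7 + H = {7, 20}
8 + H = {8, 21}
9 + H = {9, 22}
10 + H = {10, 23}
11 + H = {11, 24}
12 + H = {12, 25}

Cosets: 0+H={0,13}; 1+H={1,14}; 2+H={2,15}; 3+H={3,16}; 4+H={4,17}; 5+H={5,18}; 6+H={6,19}; 7+H={7,20}; 8+H={8,21}; 9+H={9,22}; 10+H={10,23}; 11+H={11,24}; 12+H={12,25}


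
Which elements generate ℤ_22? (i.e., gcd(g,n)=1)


g generates ℤ_n iff gcd(g,n) = 1
Prime factors of 22: 2, 11
Generators are g ∈ {1,...,21} not divisible by any of these primes.
Generators: {1, 3, 5, 7, 9, 13, 15, 17, 19, 21}
Number of generators = φ(22) = 10

Generators of ℤ_22 = {1, 3, 5, 7, 9, 13, 15, 17, 19, 21}


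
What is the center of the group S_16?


Z(G) = {g ∈ G | gx = xg for all x ∈ G}
S_n is non-abelian for n ≥ 3; Z(S_16) is trivial

Z(S_16) = {e}


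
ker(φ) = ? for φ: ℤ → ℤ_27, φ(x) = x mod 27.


Kernel = preimage of identity
ker(φ) = {x ∈ ℤ : x ≡ 0 (mod 27)} = 27ℤ = {0, ±27, ±54, ...}

ker(φ) = 27ℤ


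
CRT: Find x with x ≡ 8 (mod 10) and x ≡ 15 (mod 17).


m₁ = 10, m₂ = 17, gcd = 1, so CRT applies. M = m₁·m₂ = 170
Let M₁ = M/m₁ = 17, M₂ = M/m₂ = 10
Find y₁ ≡ M₁⁻¹ (mod m₁): 17⁻¹ ≡ 3 (mod 10)
Find y₂ ≡ M₂⁻¹ (mod m₂): 10⁻¹ ≡ 12 (mod 17)
x = a₁·M₁·y₁ + a₂·M₂·y₂ = 8·17·3 + 15·10·12 = 2208
Reduce mod 170: x ≡ 168
Check: 168 mod 10 = 8 ✓, 168 mod 17 = 15 ✓

x ≡ 168 (mod 170)


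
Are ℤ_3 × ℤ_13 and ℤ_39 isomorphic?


Comparing ℤ_3 × ℤ_13 and ℤ_39:
gcd(3,13) = 1, so ℤ_3 × ℤ_13 ≅ ℤ_39 (CRT)

Yes, ℤ_3 × ℤ_13 ≅ ℤ_39


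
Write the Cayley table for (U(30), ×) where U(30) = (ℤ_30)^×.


Elements: {1, 7, 11, 13, 17, 19, 23, 29}
Operation: multiplication mod 30
Entry (a, b) = (a × b) mod 30

Cayley table:
   |  1 |  7 | 11 | 13 | 17 | 19 | 23 | 29
 1 |  1 |  7 | 11 | 13 | 17 | 19 | 23 | 29
 7 |  7 | 19 | 17 |  1 | 29 | 13 | 11 | 23
11 | 11 | 17 |  1 | 23 |  7 | 29 | 13 | 19
13 | 13 |  1 | 23 | 19 | 11 |  7 | 29 | 17
17 | 17 | 29 |  7 | 11 | 19 | 23 |  1 | 13
19 | 19 | 13 | 29 |  7 | 23 |  1 | 17 | 11
23 | 23 | 11 | 13 | 29 |  1 | 17 | 19 |  7
29 | 29 | 23 | 19 | 17 | 13 | 11 |  7 |  1


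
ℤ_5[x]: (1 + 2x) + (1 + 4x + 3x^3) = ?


Add coefficients mod 5:
x^0: 1 + 1 = 2 (mod 5)
x^1: 2 + 4 = 1 (mod 5)
x^2: 0 + 0 = 0 (mod 5)
x^3: 0 + 3 = 3 (mod 5)
Result: 2 + x + 3x^3

f + g = 2 + x + 3x^3


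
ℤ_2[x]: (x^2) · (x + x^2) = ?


Expand and collect like terms; reduce coefficients mod 2:
x^0: 0·0 = 0 ≡ 0 (mod 2)
x^1: 0·1 + 0·0 = 0 ≡ 0 (mod 2)
x^2: 0·1 + 0·1 + 1·0 = 0 ≡ 0 (mod 2)
x^3: 0·1 + 1·1 = 1 ≡ 1 (mod 2)
x^4: 1·1 = 1 ≡ 1 (mod 2)
Result: x^3 + x^4

f · g = x^3 + x^4


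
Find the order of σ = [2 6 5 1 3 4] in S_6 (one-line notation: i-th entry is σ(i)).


Cycle decomposition: (1 2 6 4) (3 5)
Cycle lengths: 4, 2
Order = lcm(4, 2) = 4

ord(σ) = 4


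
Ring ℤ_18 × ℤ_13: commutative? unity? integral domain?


Direct product ring; commutative with unity (1,1); but (1,0)·(0,1) = (0,0) gives zero divisors, so not an integral domain
Commutative: Yes
Integral domain: No
Has unity: Yes

ℤ_18 × ℤ_13: Commutative=Yes, Unity=Yes


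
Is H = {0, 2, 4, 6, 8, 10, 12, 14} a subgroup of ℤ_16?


Subgroup test for H = {0, 2, 4, 6, 8, 10, 12, 14} in (ℤ_16, +):
(1) 0 ∈ H? Yes
(2) Closure: for all a,b ∈ H, (a+b) mod 16 ∈ H? Yes
(3) Inverses: for all a ∈ H, -a mod 16 ∈ H? Yes

Yes, H is a subgroup of ℤ_16


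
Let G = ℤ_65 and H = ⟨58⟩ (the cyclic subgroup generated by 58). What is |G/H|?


|⟨58⟩| = n / gcd(58, 65) = 65 / 1 = 65
H is normal (ℤ_65 is abelian).
|G/H| = |G| / |H| = 65 / 65 = 1

|G/H| = 1


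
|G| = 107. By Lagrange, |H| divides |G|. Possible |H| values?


Lagrange's theorem: |H| divides |G|
|G| = 107
Divisors of 107: 1, 107

Possible subgroup orders: {1, 107}


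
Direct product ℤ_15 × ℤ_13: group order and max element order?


|ℤ_15 × ℤ_13| = 15 × 13 = 195
Max element order = lcm(15,13) = 195
Cyclic? Yes (gcd=1)

|ℤ_15×ℤ_13| = 195, max element order = 195


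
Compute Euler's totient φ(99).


Factor n: 99 = 3^2 × 11
φ(n) = n · ∏(1 - 1/p) over distinct primes p | n
φ(99) = 99 · (1 - 1/3) · (1 - 1/11) = 60

φ(99) = 60


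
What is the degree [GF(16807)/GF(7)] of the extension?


GF(16807) = GF(7^5), so the extension degree is 5

[GF(16807)/GF(7)] = 5


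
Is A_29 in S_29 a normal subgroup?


H = A_29 in S_29
A_29 has index 2 in S_29, and every subgroup of index 2 is normal

Yes, normal subgroup


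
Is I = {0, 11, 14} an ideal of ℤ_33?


Check ideal conditions for I = {0, 11, 14} in ℤ_33:
(1) I is an additive subgroup? No
(2) For r ∈ ℤ_33 and a ∈ I: r·a ∈ I? No  [counterexample: r=2, a=11, r·a mod 33 = 22 ∉ I]

No, I is not an ideal of ℤ_33


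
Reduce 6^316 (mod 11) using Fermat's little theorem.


Fermat's little theorem: if p is prime and gcd(a,p)=1, then a^(p-1) ≡ 1 (mod p)
p = 11 is prime, gcd(6,11) = 1
Reduce exponent: 316 mod 10 = 6
So 6^316 ≡ 6^6 (mod 11)
6^6 mod 11 = 5

6^316 ≡ 5 (mod 11)


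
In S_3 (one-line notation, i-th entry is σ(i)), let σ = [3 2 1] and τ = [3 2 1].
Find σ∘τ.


σ∘τ: apply τ first, then σ
1 →τ 3 →σ 1
2 →τ 2 →σ 2
3 →τ 1 →σ 3

σ∘τ = [1 2 3]


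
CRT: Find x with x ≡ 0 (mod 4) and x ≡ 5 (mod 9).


m₁ = 4, m₂ = 9, gcd = 1, so CRT applies. M = m₁·m₂ = 36
Let M₁ = M/m₁ = 9, M₂ = M/m₂ = 4
Find y₁ ≡ M₁⁻¹ (mod m₁): 9⁻¹ ≡ 1 (mod 4)
Find y₂ ≡ M₂⁻¹ (mod m₂): 4⁻¹ ≡ 7 (mod 9)
x = a₁·M₁·y₁ + a₂·M₂·y₂ = 0·9·1 + 5·4·7 = 140
Reduce mod 36: x ≡ 32
Check: 32 mod 4 = 0 ✓, 32 mod 9 = 5 ✓

x ≡ 32 (mod 36)


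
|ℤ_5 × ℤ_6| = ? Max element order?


|ℤ_5 × ℤ_6| = 5 × 6 = 30
Max element order = lcm(5,6) = 30
Cyclic? Yes (gcd=1)

|ℤ_5×ℤ_6| = 30, max element order = 30


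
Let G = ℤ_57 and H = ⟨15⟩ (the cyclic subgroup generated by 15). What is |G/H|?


|⟨15⟩| = n / gcd(15, 57) = 57 / 3 = 19
H is normal (ℤ_57 is abelian).
|G/H| = |G| / |H| = 57 / 19 = 3

|G/H| = 3


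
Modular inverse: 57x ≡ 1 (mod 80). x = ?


Use the extended Euclidean algorithm to write 1 = 57·s + 80·t; then s mod 80 is the inverse.
Euclidean algorithm:
  57 = 0·80 + 57
  80 = 1·57 + 23
  57 = 2·23 + 11
  23 = 2·11 + 1
  11 = 11·1 + 0
gcd(57,80) = 1
Back-substitution gives: 57·(-7) + 80·(5) = 1
So 57⁻¹ ≡ -7 ≡ 73 (mod 80)
Check: 57 × 73 = 4161 ≡ 1 (mod 80) ✓

57⁻¹ ≡ 73 (mod 80)


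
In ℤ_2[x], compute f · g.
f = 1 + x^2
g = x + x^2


Expand and collect like terms; reduce coefficients mod 2:
x^0: 1·0 = 0 ≡ 0 (mod 2)
x^1: 1·1 + 0·0 = 1 ≡ 1 (mod 2)
x^2: 1·1 + 0·1 + 1·0 = 1 ≡ 1 (mod 2)
x^3: 0·1 + 1·1 = 1 ≡ 1 (mod 2)
x^4: 1·1 = 1 ≡ 1 (mod 2)
Result: x + x^2 + x^3 + x^4

f · g = x + x^2 + x^3 + x^4


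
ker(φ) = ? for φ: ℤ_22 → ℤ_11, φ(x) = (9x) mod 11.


Kernel = preimage of identity
ker(φ) = {x ∈ ℤ_22 : 9x ≡ 0 (mod 11)}. Since 11 | 22, φ is well-defined. The kernel is the cyclic subgroup ⟨11⟩ of ℤ_22 (order 2), i.e. {0, 11}

ker(φ) = {0, 11}


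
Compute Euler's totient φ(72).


Factor n: 72 = 2^3 × 3^2
φ(n) = n · ∏(1 - 1/p) over distinct primes p | n
φ(72) = 72 · (1 - 1/2) · (1 - 1/3) = 24

φ(72) = 24


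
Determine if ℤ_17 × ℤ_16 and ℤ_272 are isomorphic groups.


Comparing ℤ_17 × ℤ_16 and ℤ_272:
gcd(17,16) = 1, so ℤ_17 × ℤ_16 ≅ ℤ_272 (CRT)

Yes, ℤ_17 × ℤ_16 ≅ ℤ_272


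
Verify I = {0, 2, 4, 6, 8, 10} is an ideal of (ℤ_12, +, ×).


Check ideal conditions for I = {0, 2, 4, 6, 8, 10} in ℤ_12:
(1) I is an additive subgroup? Yes
(2) For r ∈ ℤ_12 and a ∈ I: r·a ∈ I? Yes

Yes, I is an ideal of ℤ_12


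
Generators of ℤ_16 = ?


g generates ℤ_n iff gcd(g,n) = 1
Checking each g ∈ {1,...,15}:
gcd(1,16) = 1
gcd(2,16) = 2
gcd(3,16) = 1
gcd(4,16) = 4
gcd(5,16) = 1
gcd(6,16) = 2
gcd(7,16) = 1
gcd(8,16) = 8
gcd(9,16) = 1
gcd(10,16) = 2
gcd(11,16) = 1
gcd(12,16) = 4
gcd(13,16) = 1
gcd(14,16) = 2
gcd(15,16) = 1
Generators: {1, 3, 5, 7, 9, 11, 13, 15}
Number of generators = φ(16) = 8

Generators of ℤ_16 = {1, 3, 5, 7, 9, 11, 13, 15}


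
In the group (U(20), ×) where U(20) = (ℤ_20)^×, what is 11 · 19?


Operation: multiplication mod 20
11 · 19 = (a × b) mod 20 with a = 11, b = 19

11 · 19 = 9


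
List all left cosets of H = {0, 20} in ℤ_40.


H = {0, 20}, |H| = 2
Number of cosets = |G|/|H| = 40/2 = 20
0 + H = {0, 20}
1 + H = {1, 21}
2 + H = {2, 22}
3 + H = {3, 23}
4 + H = {4, 24}
5 + H = {5, 25}
6 + H = {6, 26}
7 + H = {7, 27}
8 + H = {8, 28}
9 + H = {9, 29}
10 + H = {10, 30}
11 + H = {11, 31}
12 + H = {12, 32}
13 + H = {13, 33}
14 + H = {14, 34}
15 + H = {15, 35}
16 + H = {16, 36}
17 + H = {17, 37}
18 + H = {18, 38}
19 + H = {19, 39}

Cosets: 0+H={0,20}; 1+H={1,21}; 2+H={2,22}; 3+H={3,23}; 4+H={4,24}; 5+H={5,25}; 6+H={6,26}; 7+H={7,27}; 8+H={8,28}; 9+H={9,29}; 10+H={10,30}; 11+H={11,31}; 12+H={12,32}; 13+H={13,33}; 14+H={14,34}; 15+H={15,35}; 16+H={16,36}; 17+H={17,37}; 18+H={18,38}; 19+H={19,39}


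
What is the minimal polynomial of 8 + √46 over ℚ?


Let α = 8 + √46. Then α - 8 = √46, so (α - 8)² = 46, giving α² - 16α + 18 = 0. Degree 2 and α ∉ ℚ, so this is the minimal polynomial.

Minimal polynomial: x² - 16x + 18


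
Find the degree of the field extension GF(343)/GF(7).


GF(343) = GF(7^3), so the extension degree is 3

[GF(343)/GF(7)] = 3


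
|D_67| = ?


|D_n| = 2n (n rotations and n reflections)
|D_67| = 2×67 = 134

|D_67| = 134


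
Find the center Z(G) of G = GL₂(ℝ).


Z(G) = {g ∈ G | gx = xg for all x ∈ G}
Only scalar multiples of the identity commute with all invertible matrices

Z(GL₂(ℝ)) = {aI : a ∈ ℝ, a ≠ 0}


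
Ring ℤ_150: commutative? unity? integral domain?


ℤ_150 is a commutative ring with unity 1; 150 = 2×75 is composite, so 2·75 ≡ 0 gives zero divisors (not an integral domain)
Commutative: Yes
Integral domain: No
Has unity: Yes

ℤ_150: Commutative=Yes, Unity=Yes


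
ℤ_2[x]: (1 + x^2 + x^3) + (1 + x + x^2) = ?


Add coefficients mod 2:
x^0: 1 + 1 = 0 (mod 2)
x^1: 0 + 1 = 1 (mod 2)
x^2: 1 + 1 = 0 (mod 2)
x^3: 1 + 0 = 1 (mod 2)
Result: x + x^3

f + g = x + x^3


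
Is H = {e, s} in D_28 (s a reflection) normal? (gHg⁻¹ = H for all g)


H = {e, s} in D_28 (s a reflection)
r·s·r⁻¹ = sr⁻² ≠ s for n ≥ 3, so {e, s} is not closed under conjugation

No, not a normal subgroup


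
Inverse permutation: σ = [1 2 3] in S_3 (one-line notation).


To find σ⁻¹, swap domain and range:
σ(1) = 1 → σ⁻¹(1) = 1
σ(2) = 2 → σ⁻¹(2) = 2
σ(3) = 3 → σ⁻¹(3) = 3

σ⁻¹ = [1 2 3]


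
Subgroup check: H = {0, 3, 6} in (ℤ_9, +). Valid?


Subgroup test for H = {0, 3, 6} in (ℤ_9, +):
(1) 0 ∈ H? Yes
(2) Closure: for all a,b ∈ H, (a+b) mod 9 ∈ H? Yes
(3) Inverses: for all a ∈ H, -a mod 9 ∈ H? Yes

Yes, H is a subgroup of ℤ_9


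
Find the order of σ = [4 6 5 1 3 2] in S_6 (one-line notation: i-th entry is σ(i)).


Cycle decomposition: (1 4) (2 6) (3 5)
Cycle lengths: 2, 2, 2
Order = lcm(2, 2, 2) = 2

ord(σ) = 2


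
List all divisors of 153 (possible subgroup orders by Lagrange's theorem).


Lagrange's theorem: |H| divides |G|
|G| = 153
Divisors of 153: 1, 3, 9, 17, 51, 153

Possible subgroup orders: {1, 3, 9, 17, 51, 153}


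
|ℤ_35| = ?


ℤ_n has n elements.

|ℤ_35| = 35


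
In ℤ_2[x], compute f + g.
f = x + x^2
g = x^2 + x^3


Add coefficients mod 2:
x^0: 0 + 0 = 0 (mod 2)
x^1: 1 + 0 = 1 (mod 2)
x^2: 1 + 1 = 0 (mod 2)
x^3: 0 + 1 = 1 (mod 2)
Result: x + x^3

f + g = x + x^3


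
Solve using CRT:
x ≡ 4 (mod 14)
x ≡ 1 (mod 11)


m₁ = 14, m₂ = 11, gcd = 1, so CRT applies. M = m₁·m₂ = 154
Let M₁ = M/m₁ = 11, M₂ = M/m₂ = 14
Find y₁ ≡ M₁⁻¹ (mod m₁): 11⁻¹ ≡ 9 (mod 14)
Find y₂ ≡ M₂⁻¹ (mod m₂): 14⁻¹ ≡ 4 (mod 11)
x = a₁·M₁·y₁ + a₂·M₂·y₂ = 4·11·9 + 1·14·4 = 452
Reduce mod 154: x ≡ 144
Check: 144 mod 14 = 4 ✓, 144 mod 11 = 1 ✓

x ≡ 144 (mod 154)


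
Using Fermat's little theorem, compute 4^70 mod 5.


Fermat's little theorem: if p is prime and gcd(a,p)=1, then a^(p-1) ≡ 1 (mod p)
p = 5 is prime, gcd(4,5) = 1
Reduce exponent: 70 mod 4 = 2
So 4^70 ≡ 4^2 (mod 5)
4^2 mod 5 = 1

4^70 ≡ 1 (mod 5)


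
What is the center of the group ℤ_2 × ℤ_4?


Z(G) = {g ∈ G | gx = xg for all x ∈ G}
Direct product of abelian groups is abelian, so Z(G) = G

Z(ℤ_2 × ℤ_4) = ℤ_2 × ℤ_4


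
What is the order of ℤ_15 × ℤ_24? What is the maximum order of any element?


|ℤ_15 × ℤ_24| = 15 × 24 = 360
Max element order = lcm(15,24) = 120
Cyclic? No (gcd=3)

|ℤ_15×ℤ_24| = 360, max element order = 120


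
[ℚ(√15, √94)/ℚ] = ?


[ℚ(√15,√94):ℚ] = [ℚ(√15,√94):ℚ(√15)]·[ℚ(√15):ℚ] = 2·2 = 4

[ℚ(√15, √94)/ℚ] = 4


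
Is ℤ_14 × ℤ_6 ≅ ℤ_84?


Comparing ℤ_14 × ℤ_6 and ℤ_84:
gcd(14,6) = 2 ≠ 1. Max element order in ℤ_14×ℤ_6 is lcm(14,6) = 42 < 84, so it has no element of order 84

No, ℤ_14 × ℤ_6 ≇ ℤ_84


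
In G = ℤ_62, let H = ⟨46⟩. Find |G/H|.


|⟨46⟩| = n / gcd(46, 62) = 62 / 2 = 31
H is normal (ℤ_62 is abelian).
|G/H| = |G| / |H| = 62 / 31 = 2

|G/H| = 2


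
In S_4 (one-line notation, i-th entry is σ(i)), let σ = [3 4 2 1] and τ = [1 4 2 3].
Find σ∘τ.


σ∘τ: apply τ first, then σ
1 →τ 1 →σ 3
2 →τ 4 →σ 1
3 →τ 2 →σ 4
4 →τ 3 →σ 2

σ∘τ = [3 1 4 2]


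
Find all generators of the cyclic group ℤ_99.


g generates ℤ_n iff gcd(g,n) = 1
Prime factors of 99: 3, 11
Generators are g ∈ {1,...,98} not divisible by any of these primes.
Generators: {1, 2, 4, 5, 7, 8, 10, 13, 14, 16, 17, 19, 20, 23, 25, 26, 28, 29, 31, 32, 34, 35, 37, 38, 40, 41, 43, 46, 47, 49, 50, 52, 53, 56, 58, 59, 61, 62, 64, 65, 67, 68, 70, 71, 73, 74, 76, 79, 80, 82, 83, 85, 86, 89, 91, 92, 94, 95, 97, 98}
Number of generators = φ(99) = 60

Generators of ℤ_99 = {1, 2, 4, 5, 7, 8, 10, 13, 14, 16, 17, 19, 20, 23, 25, 26, 28, 29, 31, 32, 34, 35, 37, 38, 40, 41, 43, 46, 47, 49, 50, 52, 53, 56, 58, 59, 61, 62, 64, 65, 67, 68, 70, 71, 73, 74, 76, 79, 80, 82, 83, 85, 86, 89, 91, 92, 94, 95, 97, 98}


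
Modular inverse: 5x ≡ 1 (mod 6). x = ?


Use the extended Euclidean algorithm to write 1 = 5·s + 6·t; then s mod 6 is the inverse.
Euclidean algorithm:
  5 = 0·6 + 5
  6 = 1·5 + 1
  5 = 5·1 + 0
gcd(5,6) = 1
Back-substitution gives: 5·(-1) + 6·(1) = 1
So 5⁻¹ ≡ -1 ≡ 5 (mod 6)
Check: 5 × 5 = 25 ≡ 1 (mod 6) ✓

5⁻¹ ≡ 5 (mod 6)


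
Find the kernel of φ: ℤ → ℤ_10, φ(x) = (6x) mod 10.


Kernel = preimage of identity
ker(φ) = {x ∈ ℤ : 6x ≡ 0 (mod 10)}. gcd(6,10) = 2, so 6x ≡ 0 (mod 10) ⟺ x ≡ 0 (mod 10/2 = 5). Hence ker(φ) = 5ℤ

ker(φ) = 5ℤ


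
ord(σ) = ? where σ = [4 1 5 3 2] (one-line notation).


Cycle decomposition: (1 4 3 5 2)
Cycle lengths: 5
Order = lcm(5) = 5

ord(σ) = 5


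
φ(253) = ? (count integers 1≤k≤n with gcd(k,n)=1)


Factor n: 253 = 11 × 23
φ(n) = n · ∏(1 - 1/p) over distinct primes p | n
φ(253) = 253 · (1 - 1/11) · (1 - 1/23) = 220

φ(253) = 220


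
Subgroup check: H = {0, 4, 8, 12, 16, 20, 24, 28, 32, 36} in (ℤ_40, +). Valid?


Subgroup test for H = {0, 4, 8, 12, 16, 20, 24, 28, 32, 36} in (ℤ_40, +):
(1) 0 ∈ H? Yes
(2) Closure: for all a,b ∈ H, (a+b) mod 40 ∈ H? Yes
(3) Inverses: for all a ∈ H, -a mod 40 ∈ H? Yes

Yes, H is a subgroup of ℤ_40


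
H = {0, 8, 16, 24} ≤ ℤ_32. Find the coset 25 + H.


25 + H = {25 + h (mod 32) : h ∈ H}
25+0=25, 25+8=1, 25+16=9, 25+24=17
25 + H = {1, 9, 17, 25} = 1 + H

25 + H = {1, 9, 17, 25}


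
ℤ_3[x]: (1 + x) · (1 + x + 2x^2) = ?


Expand and collect like terms; reduce coefficients mod 3:
x^0: 1·1 = 1 ≡ 1 (mod 3)
x^1: 1·1 + 1·1 = 2 ≡ 2 (mod 3)
x^2: 1·2 + 1·1 = 3 ≡ 0 (mod 3)
x^3: 1·2 = 2 ≡ 2 (mod 3)
Result: 1 + 2x + 2x^3

f · g = 1 + 2x + 2x^3


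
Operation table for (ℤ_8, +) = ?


Elements: {0, 1, 2, 3, 4, 5, 6, 7}
Operation: addition mod 8
Entry (a, b) = (a + b) mod 8

Cayley table:
  | 0 | 1 | 2 | 3 | 4 | 5 | 6 | 7
0 | 0 | 1 | 2 | 3 | 4 | 5 | 6 | 7
1 | 1 | 2 | 3 | 4 | 5 | 6 | 7 | 0
2 | 2 | 3 | 4 | 5 | 6 | 7 | 0 | 1
3 | 3 | 4 | 5 | 6 | 7 | 0 | 1 | 2
4 | 4 | 5 | 6 | 7 | 0 | 1 | 2 | 3
5 | 5 | 6 | 7 | 0 | 1 | 2 | 3 | 4
6 | 6 | 7 | 0 | 1 | 2 | 3 | 4 | 5
7 | 7 | 0 | 1 | 2 | 3 | 4 | 5 | 6


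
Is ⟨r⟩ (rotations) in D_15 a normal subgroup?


H = ⟨r⟩ (rotations) in D_15
The rotation subgroup ⟨r⟩ has index 2 in D_15, so it is normal

Yes, normal subgroup


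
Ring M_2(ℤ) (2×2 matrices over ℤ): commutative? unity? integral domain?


Matrix multiplication is non-commutative for n ≥ 2; the identity matrix I is the unity; singular matrices give zero divisors, so not an integral domain
Commutative: No
Integral domain: No
Has unity: Yes

M_2(ℤ) (2×2 matrices over ℤ): Commutative=No, Unity=Yes


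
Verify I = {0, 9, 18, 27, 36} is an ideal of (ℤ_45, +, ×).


Check ideal conditions for I = {0, 9, 18, 27, 36} in ℤ_45:
(1) I is an additive subgroup? Yes
(2) For r ∈ ℤ_45 and a ∈ I: r·a ∈ I? Yes

Yes, I is an ideal of ℤ_45


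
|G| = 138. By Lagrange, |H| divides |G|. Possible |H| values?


Lagrange's theorem: |H| divides |G|
|G| = 138
Divisors of 138: 1, 2, 3, 6, 23, 46, 69, 138

Possible subgroup orders: {1, 2, 3, 6, 23, 46, 69, 138}


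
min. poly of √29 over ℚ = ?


√29 satisfies x² - 29 = 0, irreducible over ℚ since 29 is squarefree

Minimal polynomial: x² - 29


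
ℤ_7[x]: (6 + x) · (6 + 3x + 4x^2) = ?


Expand and collect like terms; reduce coefficients mod 7:
x^0: 6·6 = 36 ≡ 1 (mod 7)
x^1: 6·3 + 1·6 = 24 ≡ 3 (mod 7)
x^2: 6·4 + 1·3 = 27 ≡ 6 (mod 7)
x^3: 1·4 = 4 ≡ 4 (mod 7)
Result: 1 + 3x + 6x^2 + 4x^3

f · g = 1 + 3x + 6x^2 + 4x^3


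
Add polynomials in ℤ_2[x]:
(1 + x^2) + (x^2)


Add coefficients mod 2:
x^0: 1 + 0 = 1 (mod 2)
x^1: 0 + 0 = 0 (mod 2)
x^2: 1 + 1 = 0 (mod 2)
Result: 1

f + g = 1


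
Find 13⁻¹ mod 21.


Use the extended Euclidean algorithm to write 1 = 13·s + 21·t; then s mod 21 is the inverse.
Euclidean algorithm:
  13 = 0·21 + 13
  21 = 1·13 + 8
  13 = 1·8 + 5
  8 = 1·5 + 3
  5 = 1·3 + 2
  3 = 1·2 + 1
  2 = 2·1 + 0
gcd(13,21) = 1
Back-substitution gives: 13·(-8) + 21·(5) = 1
So 13⁻¹ ≡ -8 ≡ 13 (mod 21)
Check: 13 × 13 = 169 ≡ 1 (mod 21) ✓

13⁻¹ ≡ 13 (mod 21)


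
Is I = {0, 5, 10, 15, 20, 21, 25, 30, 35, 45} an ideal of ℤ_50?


Check ideal conditions for I = {0, 5, 10, 15, 20, 21, 25, 30, 35, 45} in ℤ_50:
(1) I is an additive subgroup? No
(2) For r ∈ ℤ_50 and a ∈ I: r·a ∈ I? No  [counterexample: r=2, a=20, r·a mod 50 = 40 ∉ I]

No, I is not an ideal of ℤ_50


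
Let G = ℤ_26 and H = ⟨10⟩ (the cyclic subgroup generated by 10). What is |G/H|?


|⟨10⟩| = n / gcd(10, 26) = 26 / 2 = 13
H is normal (ℤ_26 is abelian).
|G/H| = |G| / |H| = 26 / 13 = 2

|G/H| = 2


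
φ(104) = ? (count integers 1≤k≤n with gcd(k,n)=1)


Factor n: 104 = 2^3 × 13
φ(n) = n · ∏(1 - 1/p) over distinct primes p | n
φ(104) = 104 · (1 - 1/2) · (1 - 1/13) = 48

φ(104) = 48


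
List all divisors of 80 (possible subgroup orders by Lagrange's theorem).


Lagrange's theorem: |H| divides |G|
|G| = 80
Divisors of 80: 1, 2, 4, 5, 8, 10, 16, 20, 40, 80

Possible subgroup orders: {1, 2, 4, 5, 8, 10, 16, 20, 40, 80}


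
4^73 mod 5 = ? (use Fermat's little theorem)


Fermat's little theorem: if p is prime and gcd(a,p)=1, then a^(p-1) ≡ 1 (mod p)
p = 5 is prime, gcd(4,5) = 1
Reduce exponent: 73 mod 4 = 1
So 4^73 ≡ 4^1 (mod 5)
4^1 mod 5 = 4

4^73 ≡ 4 (mod 5)


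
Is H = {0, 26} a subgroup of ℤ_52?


Subgroup test for H = {0, 26} in (ℤ_52, +):
(1) 0 ∈ H? Yes
(2) Closure: for all a,b ∈ H, (a+b) mod 52 ∈ H? Yes
(3) Inverses: for all a ∈ H, -a mod 52 ∈ H? Yes

Yes, H is a subgroup of ℤ_52


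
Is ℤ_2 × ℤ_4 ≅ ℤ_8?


Comparing ℤ_2 × ℤ_4 and ℤ_8:
gcd(2,4) = 2 ≠ 1. Max element order in ℤ_2×ℤ_4 is lcm(2,4) = 4 < 8, so it has no element of order 8

No, ℤ_2 × ℤ_4 ≇ ℤ_8


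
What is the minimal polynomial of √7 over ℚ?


√7 satisfies x² - 7 = 0, irreducible over ℚ since 7 is squarefree

Minimal polynomial: x² - 7


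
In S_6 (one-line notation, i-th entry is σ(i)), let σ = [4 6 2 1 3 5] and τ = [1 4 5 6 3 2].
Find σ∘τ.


σ∘τ: apply τ first, then σ
1 →τ 1 →σ 4
2 →τ 4 →σ 1
3 →τ 5 →σ 3
4 →τ 6 →σ 5
5 →τ 3 →σ 2
6 →τ 2 →σ 6

σ∘τ = [4 1 3 5 2 6]


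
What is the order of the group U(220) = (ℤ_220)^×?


U(n) is the group of units mod n; |U(n)| = φ(n)
|U(220)| = φ(220) = 80

|U(220) = (ℤ_220)^×| = 80


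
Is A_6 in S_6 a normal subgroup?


H = A_6 in S_6
A_6 has index 2 in S_6, and every subgroup of index 2 is normal

Yes, normal subgroup


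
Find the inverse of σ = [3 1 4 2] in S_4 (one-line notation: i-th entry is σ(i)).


To find σ⁻¹, swap domain and range:
σ(1) = 3 → σ⁻¹(3) = 1
σ(2) = 1 → σ⁻¹(1) = 2
σ(3) = 4 → σ⁻¹(4) = 3
σ(4) = 2 → σ⁻¹(2) = 4

σ⁻¹ = [2 4 1 3]


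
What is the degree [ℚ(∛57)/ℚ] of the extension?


∛57 has minimal polynomial x³ - 57 (irreducible over ℚ since 57 is not a perfect cube)

[ℚ(∛57)/ℚ] = 3


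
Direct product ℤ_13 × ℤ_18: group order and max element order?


|ℤ_13 × ℤ_18| = 13 × 18 = 234
Max element order = lcm(13,18) = 234
Cyclic? Yes (gcd=1)

|ℤ_13×ℤ_18| = 234, max element order = 234


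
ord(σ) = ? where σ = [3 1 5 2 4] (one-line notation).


Cycle decomposition: (1 3 5 4 2)
Cycle lengths: 5
Order = lcm(5) = 5

ord(σ) = 5


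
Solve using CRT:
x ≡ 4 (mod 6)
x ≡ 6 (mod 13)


m₁ = 6, m₂ = 13, gcd = 1, so CRT applies. M = m₁·m₂ = 78
Let M₁ = M/m₁ = 13, M₂ = M/m₂ = 6
Find y₁ ≡ M₁⁻¹ (mod m₁): 13⁻¹ ≡ 1 (mod 6)
Find y₂ ≡ M₂⁻¹ (mod m₂): 6⁻¹ ≡ 11 (mod 13)
x = a₁·M₁·y₁ + a₂·M₂·y₂ = 4·13·1 + 6·6·11 = 448
Reduce mod 78: x ≡ 58
Check: 58 mod 6 = 4 ✓, 58 mod 13 = 6 ✓

x ≡ 58 (mod 78)


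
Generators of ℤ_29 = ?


g generates ℤ_n iff gcd(g,n) = 1
Prime factors of 29: 29
Generators are g ∈ {1,...,28} not divisible by any of these primes.
Generators: {1, 2, 3, 4, 5, 6, 7, 8, 9, 10, 11, 12, 13, 14, 15, 16, 17, 18, 19, 20, 21, 22, 23, 24, 25, 26, 27, 28}
Number of generators = φ(29) = 28

Generators of ℤ_29 = {1, 2, 3, 4, 5, 6, 7, 8, 9, 10, 11, 12, 13, 14, 15, 16, 17, 18, 19, 20, 21, 22, 23, 24, 25, 26, 27, 28}


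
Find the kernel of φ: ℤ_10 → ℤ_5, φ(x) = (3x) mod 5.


Kernel = preimage of identity
ker(φ) = {x ∈ ℤ_10 : 3x ≡ 0 (mod 5)}. Since 5 | 10, φ is well-defined. The kernel is the cyclic subgroup ⟨5⟩ of ℤ_10 (order 2), i.e. {0, 5}

ker(φ) = {0, 5}


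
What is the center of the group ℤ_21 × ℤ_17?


Z(G) = {g ∈ G | gx = xg for all x ∈ G}
Direct product of abelian groups is abelian, so Z(G) = G

Z(ℤ_21 × ℤ_17) = ℤ_21 × ℤ_17


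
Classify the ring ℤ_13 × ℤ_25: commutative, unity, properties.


Direct product ring; commutative with unity (1,1); but (1,0)·(0,1) = (0,0) gives zero divisors, so not an integral domain
Commutative: Yes
Integral domain: No
Has unity: Yes

ℤ_13 × ℤ_25: Commutative=Yes, Unity=Yes
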